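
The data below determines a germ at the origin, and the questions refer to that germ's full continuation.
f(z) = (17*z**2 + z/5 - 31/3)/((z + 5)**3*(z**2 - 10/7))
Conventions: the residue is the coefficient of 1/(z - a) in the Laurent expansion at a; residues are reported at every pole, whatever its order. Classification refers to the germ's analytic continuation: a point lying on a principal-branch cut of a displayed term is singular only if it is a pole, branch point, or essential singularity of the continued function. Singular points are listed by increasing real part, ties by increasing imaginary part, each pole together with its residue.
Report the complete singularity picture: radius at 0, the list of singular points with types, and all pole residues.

Radius of convergence at 0: (1/7)*sqrt(70).
At -5: a pole of order 3; residue 42686/539055.
At -(1/7)*sqrt(70): a pole of order 1; residue -21343/539055 - (415961/53905500)*sqrt(70).
At (1/7)*sqrt(70): a pole of order 1; residue -21343/539055 + (415961/53905500)*sqrt(70).

Denominator factor (z**2 - 10/7): discriminant 40/7, real irrational roots (1/7)*sqrt(70) and -(1/7)*sqrt(70); poles of order 1, moduli (1/7)*sqrt(70) and (1/7)*sqrt(70).
Denominator factor (z + 5)^3: pole of order 3 at -5, modulus 5.
The radius of convergence is the smallest modulus among the singular points: (1/7)*sqrt(70).
At the order-3 pole -5 set g(z) = (z - (-5))^3*f(z) = (17*z**2 + z/5 - 31/3)/(z**2 - 10/7).
Order-3 pole: residue = g''(a)/2; g''(-5) = 85372/539055, so the residue is 42686/539055.
The factor z**2 - 10/7 splits as (z - a)(z - a') with a = -(1/7)*sqrt(70), a' = (1/7)*sqrt(70). At the order-1 pole a set g(z) = (z - a)*f(z) = [(17*z**2 + z/5 - 31/3)/(z + 5)**3] / (z - a').
Simple pole: residue = g(a) at a = -(1/7)*sqrt(70), which is -21343/539055 - (415961/53905500)*sqrt(70).
The factor z**2 - 10/7 splits as (z - a)(z - a') with a = (1/7)*sqrt(70), a' = -(1/7)*sqrt(70). At the order-1 pole a set g(z) = (z - a)*f(z) = [(17*z**2 + z/5 - 31/3)/(z + 5)**3] / (z - a').
Simple pole: residue = g(a) at a = (1/7)*sqrt(70), which is -21343/539055 + (415961/53905500)*sqrt(70).
List the singular points by increasing real part (a conjugate pair: the negative imaginary part first).


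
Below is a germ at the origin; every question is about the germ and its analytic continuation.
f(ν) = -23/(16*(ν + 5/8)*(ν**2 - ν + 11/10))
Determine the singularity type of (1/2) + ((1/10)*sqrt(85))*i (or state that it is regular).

The denominator factor ν**2 - ν + 11/10 vanishes at (1/2) + ((1/10)*sqrt(85))*i and appears to the power 1; the numerator there equals -23/16, nonzero, and no other factor vanishes.
Hence a pole whose order is the multiplicity, 1.

The point is a pole of order 1.


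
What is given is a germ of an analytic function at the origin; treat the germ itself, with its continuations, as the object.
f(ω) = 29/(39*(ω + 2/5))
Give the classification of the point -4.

The point is a regular point.

Denominator factors: ω + 2/5 = -18/5 at ω = -4 — none vanishes.
So the germ continues analytically to -4.


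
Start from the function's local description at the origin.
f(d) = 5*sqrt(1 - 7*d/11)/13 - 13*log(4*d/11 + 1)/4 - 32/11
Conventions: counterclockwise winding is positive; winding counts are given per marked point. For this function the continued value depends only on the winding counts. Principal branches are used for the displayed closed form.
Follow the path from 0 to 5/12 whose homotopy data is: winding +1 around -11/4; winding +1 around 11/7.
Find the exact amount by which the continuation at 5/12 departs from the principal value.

Continued minus principal equals (-(5/429)*sqrt(3201)) - ((13/2)*pi)*i.

The rational part is single-valued and drops out of the difference; each branch term changes only by its own monodromy.
(5/13)*sqrt(1 - d/(11/7)): winding +1 is odd, the square root flips sign, contributing -2*(5/13)*sqrt(1 - (5/12)/(11/7)) = -2*(5/13)*sqrt(97/132) = -(5/429)*sqrt(3201).
(-13/4)*log(1 - d/(-11/4)): each positive loop around -11/4 adds 2*pi*i to the log, so winding +1 contributes (-13/4)*(1)*2*pi*i = -(13/2)*pi*i.
Summing the contributions at d = 5/12 gives (-(5/429)*sqrt(3201)) - ((13/2)*pi)*i.


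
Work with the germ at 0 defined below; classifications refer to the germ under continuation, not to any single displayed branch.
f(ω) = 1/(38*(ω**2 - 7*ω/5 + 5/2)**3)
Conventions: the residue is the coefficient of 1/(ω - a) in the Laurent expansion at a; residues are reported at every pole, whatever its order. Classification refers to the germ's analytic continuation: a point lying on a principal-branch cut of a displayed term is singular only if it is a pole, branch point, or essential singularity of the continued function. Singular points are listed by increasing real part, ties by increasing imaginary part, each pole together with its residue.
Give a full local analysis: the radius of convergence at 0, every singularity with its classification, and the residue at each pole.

Radius of convergence at 0: (1/2)*sqrt(10).
At (7/10) - ((1/10)*sqrt(201))*i: a pole of order 3; residue ((3125/51430473)*sqrt(201))*i.
At (7/10) + ((1/10)*sqrt(201))*i: a pole of order 3; residue -((3125/51430473)*sqrt(201))*i.

Denominator factor (ω**2 - 7*ω/5 + 5/2)^3: discriminant -201/25, complex-conjugate roots (7/10) + ((1/10)*sqrt(201))*i and (7/10) - ((1/10)*sqrt(201))*i; poles of order 3, moduli (1/2)*sqrt(10) and (1/2)*sqrt(10).
The radius of convergence is the smallest modulus among the singular points: (1/2)*sqrt(10).
The factor ω**2 - 7*ω/5 + 5/2 splits as (ω - a)(ω - a') with a = (7/10) - ((1/10)*sqrt(201))*i, a' = (7/10) + ((1/10)*sqrt(201))*i. At the order-3 pole a set g(ω) = (ω - a)^3*f(ω) = [1/38] / (ω - a')^3.
Order-3 pole: residue = g''(a)/2; g''((7/10) - ((1/10)*sqrt(201))*i) = ((6250/51430473)*sqrt(201))*i, so the residue is ((3125/51430473)*sqrt(201))*i.
The factor ω**2 - 7*ω/5 + 5/2 splits as (ω - a)(ω - a') with a = (7/10) + ((1/10)*sqrt(201))*i, a' = (7/10) - ((1/10)*sqrt(201))*i. At the order-3 pole a set g(ω) = (ω - a)^3*f(ω) = [1/38] / (ω - a')^3.
Order-3 pole: residue = g''(a)/2; g''((7/10) + ((1/10)*sqrt(201))*i) = -((6250/51430473)*sqrt(201))*i, so the residue is -((3125/51430473)*sqrt(201))*i.
List the singular points by increasing real part (a conjugate pair: the negative imaginary part first).


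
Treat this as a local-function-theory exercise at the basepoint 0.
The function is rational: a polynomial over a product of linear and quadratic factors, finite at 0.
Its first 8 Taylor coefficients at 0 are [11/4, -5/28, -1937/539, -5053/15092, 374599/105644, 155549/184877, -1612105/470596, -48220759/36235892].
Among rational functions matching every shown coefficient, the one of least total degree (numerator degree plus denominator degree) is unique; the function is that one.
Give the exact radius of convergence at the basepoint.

The radius of convergence is 1.

No rational of total degree below 4 reproduces all 8 coefficients; solving the [2/2] Pade equations on them gives f(κ) = (-9*κ**2/11 - 4*κ/7 + 11/4)/(κ**2 - κ/7 + 1), whose expansion matches every shown term.
Denominator factor (κ**2 - κ/7 + 1): discriminant -195/49, complex-conjugate roots (1/14) + ((1/14)*sqrt(195))*i and (1/14) - ((1/14)*sqrt(195))*i; poles of order 1, moduli 1 and 1.
The radius of convergence is the smallest modulus among the singular points: 1.


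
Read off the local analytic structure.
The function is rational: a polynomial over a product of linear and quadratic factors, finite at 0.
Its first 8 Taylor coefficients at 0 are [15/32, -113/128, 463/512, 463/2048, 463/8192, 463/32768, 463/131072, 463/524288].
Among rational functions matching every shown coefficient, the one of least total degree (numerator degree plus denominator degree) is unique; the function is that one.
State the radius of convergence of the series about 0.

No rational of total degree below 3 reproduces all 8 coefficients; solving the [2/1] Pade equations on them gives f(θ) = (-9*θ**2/2 + 4*θ - 15/8)/(θ - 4), whose expansion matches every shown term.
Denominator factor (θ - 4): pole of order 1 at 4, modulus 4.
The radius of convergence is the smallest modulus among the singular points: 4.

The radius of convergence is 4.


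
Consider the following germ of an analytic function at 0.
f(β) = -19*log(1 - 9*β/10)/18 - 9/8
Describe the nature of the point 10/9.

The point is a logarithmic branch point.

The term (-19/18)*log(1 - β/(10/9)) has argument 1 - 10/9/(10/9) = 0 at 10/9: a logarithmic (infinitely-sheeted) branch point; the remaining terms are analytic or single-valued there.


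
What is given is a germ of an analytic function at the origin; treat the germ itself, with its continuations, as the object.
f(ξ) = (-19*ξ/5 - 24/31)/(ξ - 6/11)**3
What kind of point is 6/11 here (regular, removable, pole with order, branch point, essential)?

The point is a pole of order 3.

The denominator factor ξ - 6/11 vanishes at 6/11 and appears to the power 3; the numerator there equals -4854/1705, nonzero, and no other factor vanishes.
Hence a pole whose order is the multiplicity, 3.


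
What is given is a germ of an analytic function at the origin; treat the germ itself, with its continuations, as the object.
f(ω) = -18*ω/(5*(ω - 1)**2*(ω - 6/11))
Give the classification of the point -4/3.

The point is a regular point.

Denominator factors: ω - 1 = -7/3 at ω = -4/3; ω - 6/11 = -62/33 at ω = -4/3 — none vanishes.
So the germ continues analytically to -4/3.


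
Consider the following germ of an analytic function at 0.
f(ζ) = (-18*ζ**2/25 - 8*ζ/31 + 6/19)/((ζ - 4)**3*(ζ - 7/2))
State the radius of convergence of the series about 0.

Denominator factor (ζ - 4)^3: pole of order 3 at 4, modulus 4.
Denominator factor (ζ - 7/2): pole of order 1 at 7/2, modulus 7/2.
The radius of convergence is the smallest modulus among the singular points: 7/2.

The radius of convergence is 7/2.


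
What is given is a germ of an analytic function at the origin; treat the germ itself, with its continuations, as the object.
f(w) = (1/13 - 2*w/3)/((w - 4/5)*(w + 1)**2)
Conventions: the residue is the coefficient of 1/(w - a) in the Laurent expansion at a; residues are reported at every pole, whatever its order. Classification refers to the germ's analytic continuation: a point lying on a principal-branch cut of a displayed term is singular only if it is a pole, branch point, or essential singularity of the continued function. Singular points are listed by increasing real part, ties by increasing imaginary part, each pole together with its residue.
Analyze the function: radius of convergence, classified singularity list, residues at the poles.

Radius of convergence at 0: 4/5.
At -1: a pole of order 2; residue 445/3159.
At 4/5: a pole of order 1; residue -445/3159.

Denominator factor (w - 4/5): pole of order 1 at 4/5, modulus 4/5.
Denominator factor (w + 1)^2: pole of order 2 at -1, modulus 1.
The radius of convergence is the smallest modulus among the singular points: 4/5.
At the order-2 pole -1 set g(w) = (w - (-1))^2*f(w) = (1/13 - 2*w/3)/(w - 4/5).
Order-2 pole: residue = g'(a); g'(-1) = 445/3159, so the residue is 445/3159.
At the order-1 pole 4/5 set g(w) = (w - (4/5))*f(w) = (1/13 - 2*w/3)/(w + 1)**2.
Simple pole: residue = g(a) at a = 4/5, which is -445/3159.
List the singular points by increasing real part (a conjugate pair: the negative imaginary part first).


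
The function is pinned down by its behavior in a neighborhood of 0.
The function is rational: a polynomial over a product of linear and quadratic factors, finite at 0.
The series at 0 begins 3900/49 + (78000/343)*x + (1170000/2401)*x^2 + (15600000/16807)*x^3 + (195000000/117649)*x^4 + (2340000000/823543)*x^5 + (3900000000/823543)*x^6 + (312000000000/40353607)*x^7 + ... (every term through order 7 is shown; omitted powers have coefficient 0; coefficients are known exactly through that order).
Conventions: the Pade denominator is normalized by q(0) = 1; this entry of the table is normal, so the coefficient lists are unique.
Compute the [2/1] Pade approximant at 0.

Taylor coefficients needed (read off): a_0 = 3900/49, a_1 = 78000/343, a_2 = 1170000/2401, a_3 = 15600000/16807.
Write the denominator as Q(x) = 1 + q1*x. Requiring Q*f - P = O(x^4) with deg P <= 2 kills the coefficients of x^3..x^3 in Q*f:
  x^3: a_3 + q1*a_2 = 0, i.e. 15600000/16807 + (1170000/2401)*q1 = 0.
Solving this linear system: q1 = -40/21.
The numerator is Q*f truncated at degree 2: P0 = a_0 = 3900/49; P1 = a_1 + q1*a_0 = 26000/343; P2 = a_2 + q1*a_1 = 130000/2401.

The Pade approximant has numerator coefficients [3900/49, 26000/343, 130000/2401]; denominator coefficients [1, -40/21].


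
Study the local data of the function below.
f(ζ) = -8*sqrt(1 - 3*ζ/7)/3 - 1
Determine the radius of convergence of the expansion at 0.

Branch term (-8/3)*sqrt(1 - ζ/(7/3)): its argument vanishes at ζ = 7/3, a square-root branch point, modulus 7/3.
The radius of convergence is the smallest modulus among the singular points: 7/3.

The radius of convergence is 7/3.


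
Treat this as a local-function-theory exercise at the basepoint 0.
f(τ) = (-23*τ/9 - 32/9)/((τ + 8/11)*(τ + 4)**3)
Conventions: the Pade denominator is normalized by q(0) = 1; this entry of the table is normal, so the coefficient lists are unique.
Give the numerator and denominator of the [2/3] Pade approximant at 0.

Taylor coefficients needed (expand at 0): a_0 = -11/144, a_1 = 55/512, a_2 = -1661/12288, a_3 = 52261/294912, a_4 = -62799/262144, a_5 = 2061983/6291456.
Write the denominator as Q(τ) = 1 + q1*τ + q2*τ^2 + q3*τ^3. Requiring Q*f - P = O(τ^6) with deg P <= 2 kills the coefficients of τ^3..τ^5 in Q*f:
  τ^3: a_3 + q1*a_2 + q2*a_1 + q3*a_0 = 0, i.e. 52261/294912 + (-1661/12288)*q1 + (55/512)*q2 + (-11/144)*q3 = 0.
  τ^4: a_4 + q1*a_3 + q2*a_2 + q3*a_1 = 0, i.e. -62799/262144 + (52261/294912)*q1 + (-1661/12288)*q2 + (55/512)*q3 = 0.
  τ^5: a_5 + q1*a_4 + q2*a_3 + q3*a_2 = 0, i.e. 2061983/6291456 + (-62799/262144)*q1 + (52261/294912)*q2 + (-1661/12288)*q3 = 0.
Solving this linear system: q1 = 2008305/987128, q2 = 2057397/1974256, q3 = 731249/3948512.
The numerator is Q*f truncated at degree 2: P0 = a_0 = -11/144; P1 = a_1 + q1*a_0 = -3031875/63176192; P2 = a_2 + q1*a_1 + q2*a_0 = 952875/252704768.

The Pade approximant has numerator coefficients [-11/144, -3031875/63176192, 952875/252704768]; denominator coefficients [1, 2008305/987128, 2057397/1974256, 731249/3948512].


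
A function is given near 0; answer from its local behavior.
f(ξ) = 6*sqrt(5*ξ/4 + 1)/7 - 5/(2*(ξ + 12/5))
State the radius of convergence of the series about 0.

The radius of convergence is 4/5.

Denominator factor (ξ + 12/5): pole of order 1 at -12/5, modulus 12/5.
Branch term (6/7)*sqrt(1 - ξ/(-4/5)): its argument vanishes at ξ = -4/5, a square-root branch point, modulus 4/5.
The radius of convergence is the smallest modulus among the singular points: 4/5.


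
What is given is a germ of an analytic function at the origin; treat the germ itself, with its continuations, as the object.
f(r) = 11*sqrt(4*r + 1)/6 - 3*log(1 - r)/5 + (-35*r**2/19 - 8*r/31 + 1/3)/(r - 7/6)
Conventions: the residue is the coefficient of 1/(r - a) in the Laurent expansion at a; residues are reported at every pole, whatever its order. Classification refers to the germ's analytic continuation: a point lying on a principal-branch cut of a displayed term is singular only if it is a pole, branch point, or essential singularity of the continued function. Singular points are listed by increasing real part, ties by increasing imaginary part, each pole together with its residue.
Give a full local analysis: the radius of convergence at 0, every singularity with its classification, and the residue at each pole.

Denominator factor (r - 7/6): pole of order 1 at 7/6, modulus 7/6.
Branch term (-3/5)*log(1 - r/(1)): its argument vanishes at r = 1, a logarithmic branch point, modulus 1.
Branch term (11/6)*sqrt(1 - r/(-1/4)): its argument vanishes at r = -1/4, a square-root branch point, modulus 1/4.
The radius of convergence is the smallest modulus among the singular points: 1/4.
The branch terms are analytic at 7/6 and contribute nothing to the residue; only the rational part matters.
At the order-1 pole 7/6 set g(r) = (r - (7/6))*(rational part) = -35*r**2/19 - 8*r/31 + 1/3.
Simple pole: residue = g(a) at a = 7/6, which is -52481/21204.
List the singular points by increasing real part (a conjugate pair: the negative imaginary part first).

Radius of convergence at 0: 1/4.
At -1/4: an algebraic (square-root) branch point.
At 1: a logarithmic branch point.
At 7/6: a pole of order 1; residue -52481/21204.


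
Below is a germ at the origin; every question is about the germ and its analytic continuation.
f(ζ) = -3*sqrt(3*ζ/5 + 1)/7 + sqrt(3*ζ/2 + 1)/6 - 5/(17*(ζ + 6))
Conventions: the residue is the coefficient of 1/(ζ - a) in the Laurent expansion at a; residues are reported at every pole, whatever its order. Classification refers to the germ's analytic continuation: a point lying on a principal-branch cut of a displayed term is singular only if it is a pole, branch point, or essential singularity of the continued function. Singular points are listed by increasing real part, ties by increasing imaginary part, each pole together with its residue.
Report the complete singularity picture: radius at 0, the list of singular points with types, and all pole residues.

Radius of convergence at 0: 2/3.
At -6: a pole of order 1; residue -5/17.
At -5/3: an algebraic (square-root) branch point.
At -2/3: an algebraic (square-root) branch point.

Denominator factor (ζ + 6): pole of order 1 at -6, modulus 6.
Branch term (-3/7)*sqrt(1 - ζ/(-5/3)): its argument vanishes at ζ = -5/3, a square-root branch point, modulus 5/3.
Branch term (1/6)*sqrt(1 - ζ/(-2/3)): its argument vanishes at ζ = -2/3, a square-root branch point, modulus 2/3.
The radius of convergence is the smallest modulus among the singular points: 2/3.
The branch terms are analytic at -6 and contribute nothing to the residue; only the rational part matters.
At the order-1 pole -6 set g(ζ) = (ζ - (-6))*(rational part) = -5/17.
Simple pole: residue = g(a) at a = -6, which is -5/17.
List the singular points by increasing real part (a conjugate pair: the negative imaginary part first).


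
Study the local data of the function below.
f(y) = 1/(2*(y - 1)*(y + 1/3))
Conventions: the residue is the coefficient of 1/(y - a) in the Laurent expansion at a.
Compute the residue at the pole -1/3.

At the order-1 pole -1/3 set g(y) = (y - (-1/3))*f(y) = 1/(2*(y - 1)).
Simple pole: residue = g(a) at a = -1/3, which is -3/8.

The residue is -3/8.


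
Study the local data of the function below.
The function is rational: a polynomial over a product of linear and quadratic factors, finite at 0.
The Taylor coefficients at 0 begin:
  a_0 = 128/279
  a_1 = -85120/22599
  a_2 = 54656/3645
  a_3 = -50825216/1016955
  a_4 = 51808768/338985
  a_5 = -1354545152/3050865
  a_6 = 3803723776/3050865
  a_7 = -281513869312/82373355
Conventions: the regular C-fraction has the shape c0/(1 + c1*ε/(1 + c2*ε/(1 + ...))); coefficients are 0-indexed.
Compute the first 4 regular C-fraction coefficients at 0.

The regular C-fraction coefficients are [128/279, 665/81, -162704/38475, 330041727/540990800].

Taylor coefficients (read off): a_0 = 128/279, a_1 = -85120/22599, a_2 = 54656/3645, a_3 = -50825216/1016955.
c0 = a_0 = 128/279. Peel one level at a time: if S = 1 + c*ε/S' with S'(0) = 1, then c is the ε-coefficient of S and S' = c*ε/(S - 1).
S_1 = c0/f = 1 + (665/81)*ε + (1138928/32805)*ε^2 + ...; c1 = 665/81.
S_2 = c1*ε/(S_1 - 1) = 1 + (-162704/38475)*ε + (36671303/14214375)*ε^2 + ...; c2 = -162704/38475.
S_3 = c2*ε/(S_2 - 1) = 1 + (330041727/540990800)*ε + ...; c3 = 330041727/540990800.


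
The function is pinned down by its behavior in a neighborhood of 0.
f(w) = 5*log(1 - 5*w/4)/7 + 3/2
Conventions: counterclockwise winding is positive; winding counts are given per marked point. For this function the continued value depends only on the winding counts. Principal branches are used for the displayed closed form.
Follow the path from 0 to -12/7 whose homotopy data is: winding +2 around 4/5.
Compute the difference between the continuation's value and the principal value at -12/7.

The rational part is single-valued and drops out of the difference; each branch term changes only by its own monodromy.
(5/7)*log(1 - w/(4/5)): each positive loop around 4/5 adds 2*pi*i to the log, so winding +2 contributes (5/7)*(2)*2*pi*i = (20/7)*pi*i.
Summing the contributions at w = -12/7 gives (20/7)*pi*i.

Continued minus principal equals (20/7)*pi*i.


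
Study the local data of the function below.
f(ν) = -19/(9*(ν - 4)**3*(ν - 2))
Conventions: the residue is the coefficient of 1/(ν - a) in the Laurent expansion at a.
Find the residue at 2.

At the order-1 pole 2 set g(ν) = (ν - (2))*f(ν) = -19/(9*(ν - 4)**3).
Simple pole: residue = g(a) at a = 2, which is 19/72.

The residue is 19/72.


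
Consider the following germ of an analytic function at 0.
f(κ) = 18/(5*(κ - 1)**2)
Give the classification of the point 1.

The denominator factor κ - 1 vanishes at 1 and appears to the power 2; the numerator there equals 18/5, nonzero, and no other factor vanishes.
Hence a pole whose order is the multiplicity, 2.

The point is a pole of order 2.


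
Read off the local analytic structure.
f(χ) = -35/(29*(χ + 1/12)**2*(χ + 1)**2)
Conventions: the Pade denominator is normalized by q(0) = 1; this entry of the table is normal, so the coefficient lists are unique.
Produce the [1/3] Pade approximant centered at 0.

The Pade approximant has numerator coefficients [-5040/29, 30240/377]; denominator coefficients [1, 332/13, 181, 2898/13].

Taylor coefficients needed (expand at 0): a_0 = -5040/29, a_1 = 131040/29, a_2 = -2434320/29, a_3 = 39574080/29, a_4 = -599261040/29.
Write the denominator as Q(χ) = 1 + q1*χ + q2*χ^2 + q3*χ^3. Requiring Q*f - P = O(χ^5) with deg P <= 1 kills the coefficients of χ^2..χ^4 in Q*f:
  χ^2: a_2 + q1*a_1 + q2*a_0 = 0, i.e. -2434320/29 + (131040/29)*q1 + (-5040/29)*q2 = 0.
  χ^3: a_3 + q1*a_2 + q2*a_1 + q3*a_0 = 0, i.e. 39574080/29 + (-2434320/29)*q1 + (131040/29)*q2 + (-5040/29)*q3 = 0.
  χ^4: a_4 + q1*a_3 + q2*a_2 + q3*a_1 = 0, i.e. -599261040/29 + (39574080/29)*q1 + (-2434320/29)*q2 + (131040/29)*q3 = 0.
Solving this linear system: q1 = 332/13, q2 = 181, q3 = 2898/13.
The numerator is Q*f truncated at degree 1: P0 = a_0 = -5040/29; P1 = a_1 + q1*a_0 = 30240/377.


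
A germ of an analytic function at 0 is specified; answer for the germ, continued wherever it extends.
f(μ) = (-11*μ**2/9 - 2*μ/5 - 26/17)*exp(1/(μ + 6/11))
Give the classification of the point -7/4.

The point is a regular point.

There is no denominator, hence no pole anywhere.
The essential point of exp(1/(μ - (-6/11))) is -6/11, not -7/4.
So the germ continues analytically to -7/4.


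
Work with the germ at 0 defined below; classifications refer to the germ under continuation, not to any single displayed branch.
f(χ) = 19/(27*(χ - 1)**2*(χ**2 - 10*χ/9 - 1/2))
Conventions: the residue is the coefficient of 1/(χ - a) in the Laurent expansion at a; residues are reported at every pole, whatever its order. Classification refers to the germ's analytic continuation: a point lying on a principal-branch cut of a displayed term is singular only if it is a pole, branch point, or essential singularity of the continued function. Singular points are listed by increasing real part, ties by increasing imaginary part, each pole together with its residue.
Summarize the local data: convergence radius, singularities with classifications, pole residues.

Denominator factor (χ**2 - 10*χ/9 - 1/2): discriminant 262/81, real irrational roots 5/9 + (1/18)*sqrt(262) and 5/9 - (1/18)*sqrt(262); poles of order 1, moduli 5/9 + (1/18)*sqrt(262) and -5/9 + (1/18)*sqrt(262).
Denominator factor (χ - 1)^2: pole of order 2 at 1, modulus 1.
The radius of convergence is the smallest modulus among the singular points: -5/9 + (1/18)*sqrt(262).
The factor χ**2 - 10*χ/9 - 1/2 splits as (χ - a)(χ - a') with a = 5/9 - (1/18)*sqrt(262), a' = 5/9 + (1/18)*sqrt(262). At the order-1 pole a set g(χ) = (χ - a)*f(χ) = [19/(27*(χ - 1)**2)] / (χ - a').
Simple pole: residue = g(a) at a = 5/9 - (1/18)*sqrt(262), which is 304/363 - (3097/47553)*sqrt(262).
At the order-2 pole 1 set g(χ) = (χ - (1))^2*f(χ) = 19/(27*(χ**2 - 10*χ/9 - 1/2)).
Order-2 pole: residue = g'(a); g'(1) = -608/363, so the residue is -608/363.
The factor χ**2 - 10*χ/9 - 1/2 splits as (χ - a)(χ - a') with a = 5/9 + (1/18)*sqrt(262), a' = 5/9 - (1/18)*sqrt(262). At the order-1 pole a set g(χ) = (χ - a)*f(χ) = [19/(27*(χ - 1)**2)] / (χ - a').
Simple pole: residue = g(a) at a = 5/9 + (1/18)*sqrt(262), which is 304/363 + (3097/47553)*sqrt(262).
List the singular points by increasing real part (a conjugate pair: the negative imaginary part first).

Radius of convergence at 0: -5/9 + (1/18)*sqrt(262).
At 5/9 - (1/18)*sqrt(262): a pole of order 1; residue 304/363 - (3097/47553)*sqrt(262).
At 1: a pole of order 2; residue -608/363.
At 5/9 + (1/18)*sqrt(262): a pole of order 1; residue 304/363 + (3097/47553)*sqrt(262).


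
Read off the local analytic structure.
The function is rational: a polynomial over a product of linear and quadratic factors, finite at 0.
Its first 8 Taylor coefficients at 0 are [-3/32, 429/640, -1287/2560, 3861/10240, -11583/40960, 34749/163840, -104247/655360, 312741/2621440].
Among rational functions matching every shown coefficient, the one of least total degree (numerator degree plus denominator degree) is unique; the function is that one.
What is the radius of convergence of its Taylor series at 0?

No rational of total degree below 2 reproduces all 8 coefficients; solving the [1/1] Pade equations on them gives f(k) = (4*k/5 - 1/8)/(k + 4/3), whose expansion matches every shown term.
Denominator factor (k + 4/3): pole of order 1 at -4/3, modulus 4/3.
The radius of convergence is the smallest modulus among the singular points: 4/3.

The radius of convergence is 4/3.


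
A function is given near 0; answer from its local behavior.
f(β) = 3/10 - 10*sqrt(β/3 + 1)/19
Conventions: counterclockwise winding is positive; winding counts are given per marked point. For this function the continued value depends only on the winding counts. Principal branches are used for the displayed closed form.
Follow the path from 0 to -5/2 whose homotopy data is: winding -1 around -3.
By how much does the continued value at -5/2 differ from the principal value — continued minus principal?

Continued minus principal equals (10/57)*sqrt(6).

The rational part is single-valued and drops out of the difference; each branch term changes only by its own monodromy.
(-10/19)*sqrt(1 - β/(-3)): winding -1 is odd, the square root flips sign, contributing -2*(-10/19)*sqrt(1 - (-5/2)/(-3)) = -2*(-10/19)*sqrt(1/6) = (10/57)*sqrt(6).
Summing the contributions at β = -5/2 gives (10/57)*sqrt(6).


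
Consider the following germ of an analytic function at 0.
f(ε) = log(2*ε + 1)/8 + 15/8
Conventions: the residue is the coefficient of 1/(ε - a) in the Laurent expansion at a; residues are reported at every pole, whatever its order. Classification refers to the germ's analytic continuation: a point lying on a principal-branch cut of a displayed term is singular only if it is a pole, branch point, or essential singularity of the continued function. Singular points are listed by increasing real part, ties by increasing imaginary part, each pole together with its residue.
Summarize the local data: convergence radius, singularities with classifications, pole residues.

Radius of convergence at 0: 1/2.
At -1/2: a logarithmic branch point.

Branch term (1/8)*log(1 - ε/(-1/2)): its argument vanishes at ε = -1/2, a logarithmic branch point, modulus 1/2.
The radius of convergence is the smallest modulus among the singular points: 1/2.


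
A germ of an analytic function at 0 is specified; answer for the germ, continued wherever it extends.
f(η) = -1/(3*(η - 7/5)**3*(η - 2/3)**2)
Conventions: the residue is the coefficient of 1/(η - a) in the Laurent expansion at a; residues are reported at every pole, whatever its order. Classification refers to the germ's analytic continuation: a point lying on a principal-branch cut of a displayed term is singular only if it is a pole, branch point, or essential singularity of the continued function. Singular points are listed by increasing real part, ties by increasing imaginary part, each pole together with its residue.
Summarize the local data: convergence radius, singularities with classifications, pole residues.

Radius of convergence at 0: 2/3.
At 2/3: a pole of order 2; residue 50625/14641.
At 7/5: a pole of order 3; residue -50625/14641.

Denominator factor (η - 7/5)^3: pole of order 3 at 7/5, modulus 7/5.
Denominator factor (η - 2/3)^2: pole of order 2 at 2/3, modulus 2/3.
The radius of convergence is the smallest modulus among the singular points: 2/3.
At the order-2 pole 2/3 set g(η) = (η - (2/3))^2*f(η) = -1/(3*(η - 7/5)**3).
Order-2 pole: residue = g'(a); g'(2/3) = 50625/14641, so the residue is 50625/14641.
At the order-3 pole 7/5 set g(η) = (η - (7/5))^3*f(η) = -1/(3*(η - 2/3)**2).
Order-3 pole: residue = g''(a)/2; g''(7/5) = -101250/14641, so the residue is -50625/14641.
List the singular points by increasing real part (a conjugate pair: the negative imaginary part first).


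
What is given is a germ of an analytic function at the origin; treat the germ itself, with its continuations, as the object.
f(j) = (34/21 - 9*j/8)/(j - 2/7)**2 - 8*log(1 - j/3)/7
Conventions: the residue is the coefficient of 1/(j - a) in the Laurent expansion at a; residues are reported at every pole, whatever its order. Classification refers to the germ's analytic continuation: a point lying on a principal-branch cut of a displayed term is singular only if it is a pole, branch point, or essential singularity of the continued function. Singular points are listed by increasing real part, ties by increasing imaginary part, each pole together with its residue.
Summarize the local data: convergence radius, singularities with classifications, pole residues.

Radius of convergence at 0: 2/7.
At 2/7: a pole of order 2; residue -9/8.
At 3: a logarithmic branch point.

Denominator factor (j - 2/7)^2: pole of order 2 at 2/7, modulus 2/7.
Branch term (-8/7)*log(1 - j/(3)): its argument vanishes at j = 3, a logarithmic branch point, modulus 3.
The radius of convergence is the smallest modulus among the singular points: 2/7.
The branch term is analytic at 2/7 and contributes nothing to the residue; only the rational part matters.
At the order-2 pole 2/7 set g(j) = (j - (2/7))^2*(rational part) = 34/21 - 9*j/8.
Order-2 pole: residue = g'(a); g'(2/7) = -9/8, so the residue is -9/8.
List the singular points by increasing real part (a conjugate pair: the negative imaginary part first).


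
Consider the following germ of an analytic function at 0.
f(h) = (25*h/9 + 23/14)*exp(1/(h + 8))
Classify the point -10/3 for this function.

The point is a regular point.

There is no denominator, hence no pole anywhere.
The essential point of exp(1/(h - (-8))) is -8, not -10/3.
So the germ continues analytically to -10/3.


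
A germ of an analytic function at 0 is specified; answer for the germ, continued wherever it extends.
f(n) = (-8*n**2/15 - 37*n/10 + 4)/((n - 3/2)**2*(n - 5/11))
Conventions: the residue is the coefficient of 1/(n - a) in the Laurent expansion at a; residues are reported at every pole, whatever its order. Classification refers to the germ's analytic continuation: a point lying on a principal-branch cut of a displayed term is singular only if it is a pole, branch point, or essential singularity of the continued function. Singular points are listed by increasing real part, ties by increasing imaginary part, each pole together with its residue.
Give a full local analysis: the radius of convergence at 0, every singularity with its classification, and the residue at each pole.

Radius of convergence at 0: 5/11.
At 5/11: a pole of order 1; residue 3206/1587.
At 3/2: a pole of order 2; residue -6754/2645.

Denominator factor (n - 3/2)^2: pole of order 2 at 3/2, modulus 3/2.
Denominator factor (n - 5/11): pole of order 1 at 5/11, modulus 5/11.
The radius of convergence is the smallest modulus among the singular points: 5/11.
At the order-1 pole 5/11 set g(n) = (n - (5/11))*f(n) = (-8*n**2/15 - 37*n/10 + 4)/(n - 3/2)**2.
Simple pole: residue = g(a) at a = 5/11, which is 3206/1587.
At the order-2 pole 3/2 set g(n) = (n - (3/2))^2*f(n) = (-8*n**2/15 - 37*n/10 + 4)/(n - 5/11).
Order-2 pole: residue = g'(a); g'(3/2) = -6754/2645, so the residue is -6754/2645.
List the singular points by increasing real part (a conjugate pair: the negative imaginary part first).


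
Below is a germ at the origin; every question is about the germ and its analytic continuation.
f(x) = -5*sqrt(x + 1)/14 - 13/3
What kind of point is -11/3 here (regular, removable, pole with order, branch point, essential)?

The point is a regular point.

There is no denominator, hence no pole anywhere.
Branch term sqrt(1 - x/(-1)): argument at -11/3 is -8/3, nonzero, so -11/3 is not its branch point (a point on a principal cut is still regular for the continued germ).
So the germ continues analytically to -11/3.


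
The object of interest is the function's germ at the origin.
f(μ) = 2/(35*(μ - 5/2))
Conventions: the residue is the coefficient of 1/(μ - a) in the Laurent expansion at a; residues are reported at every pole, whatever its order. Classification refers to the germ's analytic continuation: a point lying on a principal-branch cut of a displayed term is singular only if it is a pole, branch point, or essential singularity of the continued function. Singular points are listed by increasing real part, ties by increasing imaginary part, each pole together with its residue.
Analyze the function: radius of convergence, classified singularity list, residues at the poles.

Denominator factor (μ - 5/2): pole of order 1 at 5/2, modulus 5/2.
The radius of convergence is the smallest modulus among the singular points: 5/2.
At the order-1 pole 5/2 set g(μ) = (μ - (5/2))*f(μ) = 2/35.
Simple pole: residue = g(a) at a = 5/2, which is 2/35.

Radius of convergence at 0: 5/2.
At 5/2: a pole of order 1; residue 2/35.


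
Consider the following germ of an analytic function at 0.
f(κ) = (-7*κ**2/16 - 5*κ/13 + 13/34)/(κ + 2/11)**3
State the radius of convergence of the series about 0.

The radius of convergence is 2/11.

Denominator factor (κ + 2/11)^3: pole of order 3 at -2/11, modulus 2/11.
The radius of convergence is the smallest modulus among the singular points: 2/11.


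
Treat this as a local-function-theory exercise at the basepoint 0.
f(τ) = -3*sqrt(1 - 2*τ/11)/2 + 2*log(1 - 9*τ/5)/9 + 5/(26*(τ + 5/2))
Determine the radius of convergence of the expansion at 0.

Denominator factor (τ + 5/2): pole of order 1 at -5/2, modulus 5/2.
Branch term (-3/2)*sqrt(1 - τ/(11/2)): its argument vanishes at τ = 11/2, a square-root branch point, modulus 11/2.
Branch term (2/9)*log(1 - τ/(5/9)): its argument vanishes at τ = 5/9, a logarithmic branch point, modulus 5/9.
The radius of convergence is the smallest modulus among the singular points: 5/9.

The radius of convergence is 5/9.


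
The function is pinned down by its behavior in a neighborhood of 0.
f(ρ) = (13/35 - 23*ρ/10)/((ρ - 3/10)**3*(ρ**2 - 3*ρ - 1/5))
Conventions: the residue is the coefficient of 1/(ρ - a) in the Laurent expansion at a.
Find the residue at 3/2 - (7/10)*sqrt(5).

The residue is 11964650/7212107 + (39733250/50484749)*sqrt(5).

The factor ρ**2 - 3*ρ - 1/5 splits as (ρ - a)(ρ - a') with a = 3/2 - (7/10)*sqrt(5), a' = 3/2 + (7/10)*sqrt(5). At the order-1 pole a set g(ρ) = (ρ - a)*f(ρ) = [(13/35 - 23*ρ/10)/(ρ - 3/10)**3] / (ρ - a').
Simple pole: residue = g(a) at a = 3/2 - (7/10)*sqrt(5), which is 11964650/7212107 + (39733250/50484749)*sqrt(5).


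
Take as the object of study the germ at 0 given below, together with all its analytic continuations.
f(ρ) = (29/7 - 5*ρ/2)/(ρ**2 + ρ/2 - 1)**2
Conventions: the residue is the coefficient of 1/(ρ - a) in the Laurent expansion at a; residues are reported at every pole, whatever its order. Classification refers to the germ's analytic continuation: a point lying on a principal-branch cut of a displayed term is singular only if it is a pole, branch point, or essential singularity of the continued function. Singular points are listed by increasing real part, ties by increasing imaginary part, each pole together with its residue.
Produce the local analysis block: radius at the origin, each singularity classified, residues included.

Denominator factor (ρ**2 + ρ/2 - 1)^2: discriminant 17/4, real irrational roots -1/4 + (1/4)*sqrt(17) and -1/4 - (1/4)*sqrt(17); poles of order 2, moduli -1/4 + (1/4)*sqrt(17) and 1/4 + (1/4)*sqrt(17).
The radius of convergence is the smallest modulus among the singular points: -1/4 + (1/4)*sqrt(17).
The factor ρ**2 + ρ/2 - 1 splits as (ρ - a)(ρ - a') with a = -1/4 - (1/4)*sqrt(17), a' = -1/4 + (1/4)*sqrt(17). At the order-2 pole a set g(ρ) = (ρ - a)^2*f(ρ) = [29/7 - 5*ρ/2] / (ρ - a')^2.
Order-2 pole: residue = g'(a); g'(-1/4 - (1/4)*sqrt(17)) = (534/2023)*sqrt(17), so the residue is (534/2023)*sqrt(17).
The factor ρ**2 + ρ/2 - 1 splits as (ρ - a)(ρ - a') with a = -1/4 + (1/4)*sqrt(17), a' = -1/4 - (1/4)*sqrt(17). At the order-2 pole a set g(ρ) = (ρ - a)^2*f(ρ) = [29/7 - 5*ρ/2] / (ρ - a')^2.
Order-2 pole: residue = g'(a); g'(-1/4 + (1/4)*sqrt(17)) = -(534/2023)*sqrt(17), so the residue is -(534/2023)*sqrt(17).
List the singular points by increasing real part (a conjugate pair: the negative imaginary part first).

Radius of convergence at 0: -1/4 + (1/4)*sqrt(17).
At -1/4 - (1/4)*sqrt(17): a pole of order 2; residue (534/2023)*sqrt(17).
At -1/4 + (1/4)*sqrt(17): a pole of order 2; residue -(534/2023)*sqrt(17).


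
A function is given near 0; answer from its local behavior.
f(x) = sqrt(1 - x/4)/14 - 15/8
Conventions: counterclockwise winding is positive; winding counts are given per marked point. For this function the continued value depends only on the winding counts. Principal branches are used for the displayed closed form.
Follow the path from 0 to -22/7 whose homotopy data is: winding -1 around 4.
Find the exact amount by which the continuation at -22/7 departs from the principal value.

Continued minus principal equals -(5/98)*sqrt(14).

The rational part is single-valued and drops out of the difference; each branch term changes only by its own monodromy.
(1/14)*sqrt(1 - x/(4)): winding -1 is odd, the square root flips sign, contributing -2*(1/14)*sqrt(1 - (-22/7)/(4)) = -2*(1/14)*sqrt(25/14) = -(5/98)*sqrt(14).
Summing the contributions at x = -22/7 gives -(5/98)*sqrt(14).


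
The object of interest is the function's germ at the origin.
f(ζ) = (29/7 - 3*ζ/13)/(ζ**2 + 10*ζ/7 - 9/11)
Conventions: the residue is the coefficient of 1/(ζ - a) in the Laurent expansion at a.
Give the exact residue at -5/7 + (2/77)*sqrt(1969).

The residue is -3/26 + (98/2327)*sqrt(1969).

The factor ζ**2 + 10*ζ/7 - 9/11 splits as (ζ - a)(ζ - a') with a = -5/7 + (2/77)*sqrt(1969), a' = -5/7 - (2/77)*sqrt(1969). At the order-1 pole a set g(ζ) = (ζ - a)*f(ζ) = [29/7 - 3*ζ/13] / (ζ - a').
Simple pole: residue = g(a) at a = -5/7 + (2/77)*sqrt(1969), which is -3/26 + (98/2327)*sqrt(1969).


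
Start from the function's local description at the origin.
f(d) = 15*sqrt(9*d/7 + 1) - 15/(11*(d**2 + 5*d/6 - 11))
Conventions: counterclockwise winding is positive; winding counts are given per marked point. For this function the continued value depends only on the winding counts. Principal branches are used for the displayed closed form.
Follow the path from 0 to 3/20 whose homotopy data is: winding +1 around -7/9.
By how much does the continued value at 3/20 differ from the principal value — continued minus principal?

The rational part is single-valued and drops out of the difference; each branch term changes only by its own monodromy.
(15)*sqrt(1 - d/(-7/9)): winding +1 is odd, the square root flips sign, contributing -2*(15)*sqrt(1 - (3/20)/(-7/9)) = -2*(15)*sqrt(167/140) = -(3/7)*sqrt(5845).
Summing the contributions at d = 3/20 gives -(3/7)*sqrt(5845).

Continued minus principal equals -(3/7)*sqrt(5845).
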